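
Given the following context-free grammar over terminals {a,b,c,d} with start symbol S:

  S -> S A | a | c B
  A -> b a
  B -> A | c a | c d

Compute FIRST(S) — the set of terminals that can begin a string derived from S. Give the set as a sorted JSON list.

FIRST sets, iterate to fixpoint:
pass 1:
  A via A→b a: +{b}
  B via B→A: +{b}
  B via B→c a: +{c}
  S via S→a: +{a}
  S via S→c B: +{c}
  FIRST[S]={a,c}  FIRST[A]={b}  FIRST[B]={b,c}
pass 2: done
  FIRST[S]={a,c}  FIRST[A]={b}  FIRST[B]={b,c}

FIRST(S) = ["a", "c"]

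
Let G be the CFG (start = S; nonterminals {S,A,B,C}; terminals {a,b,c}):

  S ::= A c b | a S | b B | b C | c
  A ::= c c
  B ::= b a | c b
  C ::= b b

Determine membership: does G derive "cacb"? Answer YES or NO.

CNF form of G:
  S -> A X3 | T1 B | T1 C | T2 S | c
  A -> T0 T0
  B -> T0 T1 | T1 T2
  C -> T1 T1
  T0 -> c
  T1 -> b
  T2 -> a
  X3 -> T0 T1

CYK fill:
  cell(0,0) c: {S,T0}  orig:{S}
  cell(1,1) a: {T2}  orig:{}
  cell(2,2) c: {S,T0}  orig:{S}
  cell(3,3) b: {T1}  orig:{}
  cell(0,1) ca: ∅
  cell(1,2) ac: {S}
  cell(2,3) cb: {B,X3}  orig:{B}
  cell(0,2) cac: ∅
  cell(1,3) acb: ∅
  cell(0,3) cacb: ∅

S ∉ T[0,3] ⇒ NO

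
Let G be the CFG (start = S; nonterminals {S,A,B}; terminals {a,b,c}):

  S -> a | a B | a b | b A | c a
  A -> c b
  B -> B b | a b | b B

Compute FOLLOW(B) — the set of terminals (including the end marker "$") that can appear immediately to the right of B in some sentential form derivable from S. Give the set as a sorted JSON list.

Compute FIRST by fixpoint:
[1]
  A via A→c b: +{c}
  B via B→a b: +{a}
  B via B→b B: +{b}
  S via S→a: +{a}
  S via S→b A: +{b}
  S via S→c a: +{c}
  S: {a,b,c}  A: {c}  B: {a,b}
[2] (no change)
  S: {a,b,c}  A: {c}  B: {a,b}

FOLLOW iteration:
seed FOLLOW(S) with $
[1]
  B→B b: FOLLOW(B) ⊇ FIRST(b) = {b}; new: +{b}
  S→a B: FOLLOW(B) ⊇ FOLLOW(S) ⊇ {$}; new: +{$}
  S→b A: FOLLOW(A) ⊇ FOLLOW(S) ⊇ {$}; new: +{$}
  S: {$}  A: {$}  B: {$,b}
[2] (no change)
  S: {$}  A: {$}  B: {$,b}

FOLLOW(B) = ["$", "b"]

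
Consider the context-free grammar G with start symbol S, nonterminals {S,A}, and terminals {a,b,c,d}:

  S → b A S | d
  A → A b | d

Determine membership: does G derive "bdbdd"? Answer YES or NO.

Convert to CNF:
  S -> T0 X1 | d
  A -> A T0 | d
  T0 -> b
  X1 -> A S

Fill CYK table bottom-up:
  cell(0,0) b: {T0}  orig:{}
  cell(1,1) d: {A,S}
  cell(2,2) b: {T0}  orig:{}
  cell(3,3) d: {A,S}
  cell(4,4) d: {A,S}
  cell(0,1) bd: ∅
  cell(1,2) db: {A}
  cell(2,3) bd: ∅
  cell(3,4) dd: {X1}  orig:{}
  cell(0,2) bdb: ∅
  cell(1,3) dbd: {X1}  orig:{}
  cell(2,4) bdd: {S}
  cell(0,3) bdbd: {S}
  cell(1,4) dbdd: {X1}  orig:{}
  cell(0,4) bdbdd: {S}

S ∈ T[0,4] ⇒ YES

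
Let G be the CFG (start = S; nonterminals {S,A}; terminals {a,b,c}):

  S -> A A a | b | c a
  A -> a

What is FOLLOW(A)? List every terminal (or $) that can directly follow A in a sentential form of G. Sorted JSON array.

FIRST sets, iterate to fixpoint:
iter 1:
  A via A→a: +{a}
  S via S→A A a: +{a}
  S via S→b: +{b}
  S via S→c a: +{c}
  FIRST(S)={a,b,c}  FIRST(A)={a}
iter 2: (stable)
  FIRST(S)={a,b,c}  FIRST(A)={a}

Compute FOLLOW by fixpoint:
initialize: $ ∈ FOLLOW(S)
[1]
  S→A A a: FOLLOW(A) ⊇ FIRST(A) = {a}; new: +{a}
  FOLLOW[S]={$}  FOLLOW[A]={a}
[2] — fixpoint
  FOLLOW[S]={$}  FOLLOW[A]={a}

FOLLOW(A) = ["a"]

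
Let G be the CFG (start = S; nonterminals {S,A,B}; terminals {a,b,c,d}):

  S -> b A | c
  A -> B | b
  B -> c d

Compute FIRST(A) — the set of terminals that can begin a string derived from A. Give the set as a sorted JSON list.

FIRST sets, iterate to fixpoint:
[1]
  A via A→b: +{b}
  B via B→c d: +{c}
  S via S→b A: +{b}
  S via S→c: +{c}
  S: {b,c}  A: {b}  B: {c}
[2]
  A via A→B: +{c}
  S: {b,c}  A: {b,c}  B: {c}
[3] — fixpoint
  S: {b,c}  A: {b,c}  B: {c}

FIRST(A) = ["b", "c"]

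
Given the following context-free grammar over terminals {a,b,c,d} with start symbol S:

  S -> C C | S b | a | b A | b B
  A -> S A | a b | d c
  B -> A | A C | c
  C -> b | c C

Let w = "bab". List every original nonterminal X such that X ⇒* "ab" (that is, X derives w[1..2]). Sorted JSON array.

Convert to CNF:
  S -> C C | S T1 | T1 A | T1 B | a
  A -> S A | T0 T1 | T2 T3
  B -> A C | S A | T0 T1 | T2 T3 | c
  C -> T3 C | b
  T0 -> a
  T1 -> b
  T2 -> d
  T3 -> c

Fill CYK table bottom-up, restricted to cells inside w[1..2]:
  cell(1,1) a: {S,T0}  orig:{S}
  cell(2,2) b: {C,T1}  orig:{C}
  cell(1,2) ab: {A,B,S}

Original NTs in T[1,2] deriving "ab": ["A", "B", "S"]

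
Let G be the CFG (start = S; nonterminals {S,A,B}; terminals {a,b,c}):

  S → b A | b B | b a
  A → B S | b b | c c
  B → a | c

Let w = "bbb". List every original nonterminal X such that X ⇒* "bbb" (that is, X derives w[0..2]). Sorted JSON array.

Convert to CNF:
  S -> T0 A | T0 B | T0 T2
  A -> B S | T0 T0 | T1 T1
  B -> a | c
  T0 -> b
  T1 -> c
  T2 -> a

Fill CYK table bottom-up (cells [i..j] with 0 ≤ i ≤ j ≤ 2 only):
  cell(0,0) b: {T0}  orig:{}
  cell(1,1) b: {T0}  orig:{}
  cell(2,2) b: {T0}  orig:{}
  cell(0,1) bb: {A}
  cell(1,2) bb: {A}
  cell(0,2) bbb: {S}

Original NTs in T[0,2] deriving "bbb": ["S"]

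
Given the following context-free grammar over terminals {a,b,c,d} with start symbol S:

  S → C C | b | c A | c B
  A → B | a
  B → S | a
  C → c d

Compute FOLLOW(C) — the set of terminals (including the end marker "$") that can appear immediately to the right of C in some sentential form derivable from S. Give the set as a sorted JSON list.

FIRST sets, iterate to fixpoint:
round 1:
  A via A→a: +{a}
  B via B→a: +{a}
  C via C→c d: +{c}
  S via S→C C: +{c}
  S via S→b: +{b}
  FIRST(S)={b,c}  FIRST(A)={a}  FIRST(B)={a}  FIRST(C)={c}
round 2:
  B via B→S: +{b,c}
  FIRST(S)={b,c}  FIRST(A)={a}  FIRST(B)={a,b,c}  FIRST(C)={c}
round 3:
  A via A→B: +{b,c}
  FIRST(S)={b,c}  FIRST(A)={a,b,c}  FIRST(B)={a,b,c}  FIRST(C)={c}
round 4: done
  FIRST(S)={b,c}  FIRST(A)={a,b,c}  FIRST(B)={a,b,c}  FIRST(C)={c}

FOLLOW sets:
initialize: $ ∈ FOLLOW(S)
iter 1:
  S→C C: FOLLOW(C) ⊇ FIRST(C) = {c}; new: +{c}
  S→C C: FOLLOW(C) ⊇ FOLLOW(S) ⊇ {$}; new: +{$}
  S→c A: FOLLOW(A) ⊇ FOLLOW(S) ⊇ {$}; new: +{$}
  S→c B: FOLLOW(B) ⊇ FOLLOW(S) ⊇ {$}; new: +{$}
  S: {$}  A: {$}  B: {$}  C: {$,c}
iter 2: (stable)
  S: {$}  A: {$}  B: {$}  C: {$,c}

FOLLOW(C) = ["$", "c"]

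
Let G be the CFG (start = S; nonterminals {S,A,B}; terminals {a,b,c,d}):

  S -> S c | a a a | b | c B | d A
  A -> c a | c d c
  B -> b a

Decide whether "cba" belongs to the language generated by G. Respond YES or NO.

Convert to CNF:
  S -> S T0 | T0 B | T1 X5 | T2 A | b
  A -> T0 T1 | T0 X4
  B -> T3 T1
  T0 -> c
  T1 -> a
  T2 -> d
  T3 -> b
  X4 -> T2 T0
  X5 -> T1 T1

Fill CYK table bottom-up:
  T[0,0] 'c' = {T0}  orig:{}
  T[1,1] 'b' = {S,T3}  orig:{S}
  T[2,2] 'a' = {T1}  orig:{}
  T[0,1] 'cb' = ∅
  T[1,2] 'ba' = {B}
  T[0,2] 'cba' = {S}

S ∈ T[0,2] ⇒ YES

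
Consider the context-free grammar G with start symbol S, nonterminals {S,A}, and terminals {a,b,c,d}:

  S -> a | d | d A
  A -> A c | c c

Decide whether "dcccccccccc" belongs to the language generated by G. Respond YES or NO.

Convert to CNF:
  S -> T1 A | a | d
  A -> A T0 | T0 T0
  T0 -> c
  T1 -> d

CYK table (by increasing span):
  cell(0,0) d: {S,T1}  orig:{S}
  cell(1,1) c: {T0}  orig:{}
  cell(2,2) c: {T0}  orig:{}
  cell(3,3) c: {T0}  orig:{}
  cell(4,4) c: {T0}  orig:{}
  cell(5,5) c: {T0}  orig:{}
  cell(6,6) c: {T0}  orig:{}
  cell(7,7) c: {T0}  orig:{}
  cell(8,8) c: {T0}  orig:{}
  cell(9,9) c: {T0}  orig:{}
  cell(10,10) c: {T0}  orig:{}
  cell(0,1) dc: ∅
  cell(1,2) cc: {A}
  cell(2,3) cc: {A}
  cell(3,4) cc: {A}
  cell(4,5) cc: {A}
  cell(5,6) cc: {A}
  cell(6,7) cc: {A}
  cell(7,8) cc: {A}
  cell(8,9) cc: {A}
  cell(9,10) cc: {A}
  cell(0,2) dcc: {S}
  cell(1,3) ccc: {A}
  cell(2,4) ccc: {A}
  cell(3,5) ccc: {A}
  cell(4,6) ccc: {A}
  cell(5,7) ccc: {A}
  cell(6,8) ccc: {A}
  cell(7,9) ccc: {A}
  cell(8,10) ccc: {A}
  cell(0,3) dccc: {S}
  cell(1,4) cccc: {A}
  cell(2,5) cccc: {A}
  cell(3,6) cccc: {A}
  cell(4,7) cccc: {A}
  cell(5,8) cccc: {A}
  cell(6,9) cccc: {A}
  cell(7,10) cccc: {A}
  cell(0,4) dcccc: {S}
  cell(1,5) ccccc: {A}
  cell(2,6) ccccc: {A}
  cell(3,7) ccccc: {A}
  cell(4,8) ccccc: {A}
  cell(5,9) ccccc: {A}
  cell(6,10) ccccc: {A}
  cell(0,5) dccccc: {S}
  cell(1,6) cccccc: {A}
  cell(2,7) cccccc: {A}
  cell(3,8) cccccc: {A}
  cell(4,9) cccccc: {A}
  cell(5,10) cccccc: {A}
  cell(0,6) dcccccc: {S}
  cell(1,7) ccccccc: {A}
  cell(2,8) ccccccc: {A}
  cell(3,9) ccccccc: {A}
  cell(4,10) ccccccc: {A}
  cell(0,7) dccccccc: {S}
  cell(1,8) cccccccc: {A}
  cell(2,9) cccccccc: {A}
  cell(3,10) cccccccc: {A}
  cell(0,8) dcccccccc: {S}
  cell(1,9) ccccccccc: {A}
  cell(2,10) ccccccccc: {A}
  cell(0,9) dccccccccc: {S}
  cell(1,10) cccccccccc: {A}
  cell(0,10) dcccccccccc: {S}

S ∈ T[0,10] ⇒ YES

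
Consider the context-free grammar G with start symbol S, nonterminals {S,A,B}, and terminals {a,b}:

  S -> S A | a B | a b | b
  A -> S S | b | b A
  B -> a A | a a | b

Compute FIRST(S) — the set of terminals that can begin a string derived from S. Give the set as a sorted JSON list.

FIRST sets, iterate to fixpoint:
round 1:
  A via A→b: +{b}
  B via B→a A: +{a}
  B via B→b: +{b}
  S via S→a B: +{a}
  S via S→b: +{b}
  FIRST(S)={a,b}  FIRST(A)={b}  FIRST(B)={a,b}
round 2:
  A via A→S S: +{a}
  FIRST(S)={a,b}  FIRST(A)={a,b}  FIRST(B)={a,b}
round 3: — fixpoint
  FIRST(S)={a,b}  FIRST(A)={a,b}  FIRST(B)={a,b}

FIRST(S) = ["a", "b"]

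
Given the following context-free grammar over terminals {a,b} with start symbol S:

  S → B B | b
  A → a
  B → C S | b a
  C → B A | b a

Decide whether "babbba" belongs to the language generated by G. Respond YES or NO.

Convert to CNF:
  S -> B B | b
  A -> a
  B -> C S | T0 T1
  C -> B A | T0 T1
  T0 -> b
  T1 -> a

Fill CYK table bottom-up:
  T[0,0] 'b' = {S,T0}  orig:{S}
  T[1,1] 'a' = {A,T1}  orig:{A}
  T[2,2] 'b' = {S,T0}  orig:{S}
  T[3,3] 'b' = {S,T0}  orig:{S}
  T[4,4] 'b' = {S,T0}  orig:{S}
  T[5,5] 'a' = {A,T1}  orig:{A}
  T[0,1] 'ba' = {B,C}
  T[1,2] 'ab' = ∅
  T[2,3] 'bb' = ∅
  T[3,4] 'bb' = ∅
  T[4,5] 'ba' = {B,C}
  T[0,2] 'bab' = {B}
  T[1,3] 'abb' = ∅
  T[2,4] 'bbb' = ∅
  T[3,5] 'bba' = ∅
  T[0,3] 'babb' = ∅
  T[1,4] 'abbb' = ∅
  T[2,5] 'bbba' = ∅
  T[0,4] 'babbb' = ∅
  T[1,5] 'abbba' = ∅
  T[0,5] 'babbba' = ∅

S ∉ T[0,5] ⇒ NO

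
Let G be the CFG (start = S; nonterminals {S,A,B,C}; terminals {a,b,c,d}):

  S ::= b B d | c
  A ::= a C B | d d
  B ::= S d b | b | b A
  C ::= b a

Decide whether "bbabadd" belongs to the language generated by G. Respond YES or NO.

Convert to CNF:
  S -> T2 X5 | c
  A -> T0 X3 | T1 T1
  B -> S X4 | T2 A | b
  C -> T2 T0
  T0 -> a
  T1 -> d
  T2 -> b
  X3 -> C B
  X4 -> T1 T2
  X5 -> B T1

CYK fill:
  cell(0,0) b: {B,T2}  orig:{B}
  cell(1,1) b: {B,T2}  orig:{B}
  cell(2,2) a: {T0}  orig:{}
  cell(3,3) b: {B,T2}  orig:{B}
  cell(4,4) a: {T0}  orig:{}
  cell(5,5) d: {T1}  orig:{}
  cell(6,6) d: {T1}  orig:{}
  cell(0,1) bb: ∅
  cell(1,2) ba: {C}
  cell(2,3) ab: ∅
  cell(3,4) ba: {C}
  cell(4,5) ad: ∅
  cell(5,6) dd: {A}
  cell(0,2) bba: ∅
  cell(1,3) bab: {X3}  orig:{}
  cell(2,4) aba: ∅
  cell(3,5) bad: ∅
  cell(4,6) add: ∅
  cell(0,3) bbab: ∅
  cell(1,4) baba: ∅
  cell(2,5) abad: ∅
  cell(3,6) badd: ∅
  cell(0,4) bbaba: ∅
  cell(1,5) babad: ∅
  cell(2,6) abadd: ∅
  cell(0,5) bbabad: ∅
  cell(1,6) babadd: ∅
  cell(0,6) bbabadd: ∅

S ∉ T[0,6] ⇒ NO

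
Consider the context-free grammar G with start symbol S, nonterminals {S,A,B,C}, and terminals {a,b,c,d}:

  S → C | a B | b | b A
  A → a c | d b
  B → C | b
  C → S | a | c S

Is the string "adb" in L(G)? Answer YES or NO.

Convert to CNF:
  S -> T0 B | T1 S | T3 A | a | b
  A -> T0 T1 | T2 T3
  B -> T0 B | T1 S | T3 A | a | b
  C -> T0 B | T1 S | T3 A | a | b
  T0 -> a
  T1 -> c
  T2 -> d
  T3 -> b

Fill CYK table bottom-up:
  cell(0,0) a: {B,C,S,T0}  orig:{B,C,S}
  cell(1,1) d: {T2}  orig:{}
  cell(2,2) b: {B,C,S,T3}  orig:{B,C,S}
  cell(0,1) ad: ∅
  cell(1,2) db: {A}
  cell(0,2) adb: ∅

S ∉ T[0,2] ⇒ NO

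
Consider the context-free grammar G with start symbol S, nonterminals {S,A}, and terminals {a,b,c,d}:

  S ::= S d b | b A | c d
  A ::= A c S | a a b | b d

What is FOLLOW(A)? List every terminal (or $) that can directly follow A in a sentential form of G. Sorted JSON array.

Compute FIRST by fixpoint:
iter 1:
  A via A→a a b: +{a}
  A via A→b d: +{b}
  S via S→b A: +{b}
  S via S→c d: +{c}
  S: {b,c}  A: {a,b}
iter 2: (stable)
  S: {b,c}  A: {a,b}

Compute FOLLOW by fixpoint:
initialize: $ ∈ FOLLOW(S)
[1]
  A→A c S: FOLLOW(A) ⊇ FIRST(c) = {c}; new: +{c}
  A→A c S: FOLLOW(S) ⊇ FOLLOW(A) ⊇ {c}; new: +{c}
  S→S d b: FOLLOW(S) ⊇ FIRST(d) = {d}; new: +{d}
  S→b A: FOLLOW(A) ⊇ FOLLOW(S) ⊇ {$,c,d}; new: +{$,d}
  FOLLOW(S)={$,c,d}  FOLLOW(A)={$,c,d}
[2] — fixpoint
  FOLLOW(S)={$,c,d}  FOLLOW(A)={$,c,d}

FOLLOW(A) = ["$", "c", "d"]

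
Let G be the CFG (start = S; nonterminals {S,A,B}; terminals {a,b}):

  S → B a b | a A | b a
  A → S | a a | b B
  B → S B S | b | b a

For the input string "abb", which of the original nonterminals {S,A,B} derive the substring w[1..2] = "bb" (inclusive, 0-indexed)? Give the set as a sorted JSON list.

CNF form of G:
  S -> B X4 | T0 A | T1 T0
  A -> B X2 | T0 A | T0 T0 | T1 B | T1 T0
  B -> S X3 | T1 T0 | b
  T0 -> a
  T1 -> b
  X2 -> T0 T1
  X3 -> B S
  X4 -> T0 T1

CYK fill, restricted to cells inside w[1..2]:
  T[1,1] 'b' = {B,T1}  orig:{B}
  T[2,2] 'b' = {B,T1}  orig:{B}
  T[1,2] 'bb' = {A}

Original NTs in T[1,2] deriving "bb": ["A"]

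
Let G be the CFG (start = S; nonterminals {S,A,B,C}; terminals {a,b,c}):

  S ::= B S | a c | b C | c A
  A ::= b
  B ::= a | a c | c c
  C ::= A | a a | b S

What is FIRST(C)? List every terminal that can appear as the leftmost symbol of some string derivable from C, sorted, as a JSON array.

FIRST sets, iterate to fixpoint:
[1]
  A via A→b: +{b}
  B via B→a: +{a}
  B via B→c c: +{c}
  C via C→A: +{b}
  C via C→a a: +{a}
  S via S→B S: +{a,c}
  S via S→b C: +{b}
  FIRST[S]={a,b,c}  FIRST[A]={b}  FIRST[B]={a,c}  FIRST[C]={a,b}
[2] done
  FIRST[S]={a,b,c}  FIRST[A]={b}  FIRST[B]={a,c}  FIRST[C]={a,b}

FIRST(C) = ["a", "b"]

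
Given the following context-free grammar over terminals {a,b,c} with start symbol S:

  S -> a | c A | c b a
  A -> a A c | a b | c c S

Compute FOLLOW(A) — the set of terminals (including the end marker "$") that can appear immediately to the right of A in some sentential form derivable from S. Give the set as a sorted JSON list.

FIRST iteration:
pass 1:
  A via A→a A c: +{a}
  A via A→c c S: +{c}
  S via S→a: +{a}
  S via S→c A: +{c}
  FIRST[S]={a,c}  FIRST[A]={a,c}
pass 2: (no change)
  FIRST[S]={a,c}  FIRST[A]={a,c}

FOLLOW sets:
FOLLOW(S) := {$}
iter 1:
  A→a A c: FOLLOW(A) ⊇ FIRST(c) = {c}; new: +{c}
  A→c c S: FOLLOW(S) ⊇ FOLLOW(A) ⊇ {c}; new: +{c}
  S→c A: FOLLOW(A) ⊇ FOLLOW(S) ⊇ {$,c}; new: +{$}
  S: {$,c}  A: {$,c}
iter 2: done
  S: {$,c}  A: {$,c}

FOLLOW(A) = ["$", "c"]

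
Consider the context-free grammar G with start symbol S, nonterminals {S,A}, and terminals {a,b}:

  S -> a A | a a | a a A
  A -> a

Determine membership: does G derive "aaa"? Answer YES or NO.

CNF form of G:
  S -> T0 A | T0 T0 | T0 X1
  A -> a
  T0 -> a
  X1 -> T0 A

Fill CYK table bottom-up:
  [0..0]={A,T0}  "a"  orig:{A}
  [1..1]={A,T0}  "a"  orig:{A}
  [2..2]={A,T0}  "a"  orig:{A}
  [0..1]={S,X1}  "aa"  orig:{S}
  [1..2]={S,X1}  "aa"  orig:{S}
  [0..2]={S}  "aaa"

S ∈ T[0,2] ⇒ YES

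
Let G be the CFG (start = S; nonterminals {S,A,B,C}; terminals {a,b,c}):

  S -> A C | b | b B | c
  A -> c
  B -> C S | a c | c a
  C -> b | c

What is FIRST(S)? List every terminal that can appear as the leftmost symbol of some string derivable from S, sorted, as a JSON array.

Compute FIRST by fixpoint:
iter 1:
  A via A→c: +{c}
  B via B→a c: +{a}
  B via B→c a: +{c}
  C via C→b: +{b}
  C via C→c: +{c}
  S via S→A C: +{c}
  S via S→b: +{b}
  S: {b,c}  A: {c}  B: {a,c}  C: {b,c}
iter 2:
  B via B→C S: +{b}
  S: {b,c}  A: {c}  B: {a,b,c}  C: {b,c}
iter 3: — fixpoint
  S: {b,c}  A: {c}  B: {a,b,c}  C: {b,c}

FIRST(S) = ["b", "c"]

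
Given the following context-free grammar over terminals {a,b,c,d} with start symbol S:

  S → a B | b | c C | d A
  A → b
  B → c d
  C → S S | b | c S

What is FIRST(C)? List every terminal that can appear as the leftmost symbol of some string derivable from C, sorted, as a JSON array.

FIRST iteration:
round 1:
  A via A→b: +{b}
  B via B→c d: +{c}
  C via C→b: +{b}
  C via C→c S: +{c}
  S via S→a B: +{a}
  S via S→b: +{b}
  S via S→c C: +{c}
  S via S→d A: +{d}
  FIRST(S)={a,b,c,d}  FIRST(A)={b}  FIRST(B)={c}  FIRST(C)={b,c}
round 2:
  C via C→S S: +{a,d}
  FIRST(S)={a,b,c,d}  FIRST(A)={b}  FIRST(B)={c}  FIRST(C)={a,b,c,d}
round 3: (stable)
  FIRST(S)={a,b,c,d}  FIRST(A)={b}  FIRST(B)={c}  FIRST(C)={a,b,c,d}

FIRST(C) = ["a", "b", "c", "d"]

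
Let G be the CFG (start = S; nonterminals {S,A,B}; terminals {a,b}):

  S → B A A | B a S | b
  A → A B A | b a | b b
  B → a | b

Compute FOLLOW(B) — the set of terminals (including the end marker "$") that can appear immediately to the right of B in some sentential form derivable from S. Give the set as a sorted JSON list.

FIRST sets, iterate to fixpoint:
iter 1:
  A via A→b a: +{b}
  B via B→a: +{a}
  B via B→b: +{b}
  S via S→B A A: +{a,b}
  FIRST[S]={a,b}  FIRST[A]={b}  FIRST[B]={a,b}
iter 2: (no change)
  FIRST[S]={a,b}  FIRST[A]={b}  FIRST[B]={a,b}

FOLLOW sets:
seed FOLLOW(S) with $
pass 1:
  A→A B A: FOLLOW(A) ⊇ FIRST(B) = {a,b}; new: +{a,b}
  A→A B A: FOLLOW(B) ⊇ FIRST(A) = {b}; new: +{b}
  S→B A A: FOLLOW(A) ⊇ FOLLOW(S) ⊇ {$}; new: +{$}
  S→B a S: FOLLOW(B) ⊇ FIRST(a) = {a}; new: +{a}
  S: {$}  A: {$,a,b}  B: {a,b}
pass 2: (no change)
  S: {$}  A: {$,a,b}  B: {a,b}

FOLLOW(B) = ["a", "b"]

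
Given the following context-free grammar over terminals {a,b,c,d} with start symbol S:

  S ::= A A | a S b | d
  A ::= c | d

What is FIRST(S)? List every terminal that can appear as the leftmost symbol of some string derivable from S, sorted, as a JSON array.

FIRST iteration:
[1]
  A via A→c: +{c}
  A via A→d: +{d}
  S via S→A A: +{c,d}
  S via S→a S b: +{a}
  S: {a,c,d}  A: {c,d}
[2] (no change)
  S: {a,c,d}  A: {c,d}

FIRST(S) = ["a", "c", "d"]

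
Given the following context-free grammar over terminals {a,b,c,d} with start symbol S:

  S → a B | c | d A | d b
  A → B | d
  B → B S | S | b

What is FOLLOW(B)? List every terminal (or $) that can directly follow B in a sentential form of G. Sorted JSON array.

Compute FIRST by fixpoint:
iter 1:
  A via A→d: +{d}
  B via B→b: +{b}
  S via S→a B: +{a}
  S via S→c: +{c}
  S via S→d A: +{d}
  FIRST[S]={a,c,d}  FIRST[A]={d}  FIRST[B]={b}
iter 2:
  A via A→B: +{b}
  B via B→S: +{a,c,d}
  FIRST[S]={a,c,d}  FIRST[A]={b,d}  FIRST[B]={a,b,c,d}
iter 3:
  A via A→B: +{a,c}
  FIRST[S]={a,c,d}  FIRST[A]={a,b,c,d}  FIRST[B]={a,b,c,d}
iter 4: (stable)
  FIRST[S]={a,c,d}  FIRST[A]={a,b,c,d}  FIRST[B]={a,b,c,d}

Compute FOLLOW by fixpoint:
initialize: $ ∈ FOLLOW(S)
round 1:
  B→B S: FOLLOW(B) ⊇ FIRST(S) = {a,c,d}; new: +{a,c,d}
  B→B S: FOLLOW(S) ⊇ FOLLOW(B) ⊇ {a,c,d}; new: +{a,c,d}
  S→a B: FOLLOW(B) ⊇ FOLLOW(S) ⊇ {$,a,c,d}; new: +{$}
  S→d A: FOLLOW(A) ⊇ FOLLOW(S) ⊇ {$,a,c,d}; new: +{$,a,c,d}
  FOLLOW(S)={$,a,c,d}  FOLLOW(A)={$,a,c,d}  FOLLOW(B)={$,a,c,d}
round 2: (no change)
  FOLLOW(S)={$,a,c,d}  FOLLOW(A)={$,a,c,d}  FOLLOW(B)={$,a,c,d}

FOLLOW(B) = ["$", "a", "c", "d"]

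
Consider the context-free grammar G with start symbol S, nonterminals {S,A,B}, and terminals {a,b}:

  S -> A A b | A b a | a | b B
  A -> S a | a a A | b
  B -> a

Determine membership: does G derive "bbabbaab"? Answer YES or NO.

Convert to CNF:
  S -> A X3 | A X4 | T1 B | a
  A -> S T0 | T0 X2 | b
  B -> a
  T0 -> a
  T1 -> b
  X2 -> T0 A
  X3 -> A T1
  X4 -> T1 T0

CYK table (by increasing span):
  cell(0,0) b: {A,T1}  orig:{A}
  cell(1,1) b: {A,T1}  orig:{A}
  cell(2,2) a: {B,S,T0}  orig:{B,S}
  cell(3,3) b: {A,T1}  orig:{A}
  cell(4,4) b: {A,T1}  orig:{A}
  cell(5,5) a: {B,S,T0}  orig:{B,S}
  cell(6,6) a: {B,S,T0}  orig:{B,S}
  cell(7,7) b: {A,T1}  orig:{A}
  cell(0,1) bb: {X3}  orig:{}
  cell(1,2) ba: {S,X4}  orig:{S}
  cell(2,3) ab: {X2}  orig:{}
  cell(3,4) bb: {X3}  orig:{}
  cell(4,5) ba: {S,X4}  orig:{S}
  cell(5,6) aa: {A}
  cell(6,7) ab: {X2}  orig:{}
  cell(0,2) bba: {S}
  cell(1,3) bab: ∅
  cell(2,4) abb: ∅
  cell(3,5) bba: {S}
  cell(4,6) baa: {A}
  cell(5,7) aab: {A,X3}  orig:{A}
  cell(0,3) bbab: ∅
  cell(1,4) babb: ∅
  cell(2,5) abba: ∅
  cell(3,6) bbaa: {A}
  cell(4,7) baab: {S,X3}  orig:{S}
  cell(0,4) bbabb: ∅
  cell(1,5) babba: ∅
  cell(2,6) abbaa: {X2}  orig:{}
  cell(3,7) bbaab: {S,X3}  orig:{S}
  cell(0,5) bbabba: ∅
  cell(1,6) babbaa: ∅
  cell(2,7) abbaab: ∅
  cell(0,6) bbabbaa: ∅
  cell(1,7) babbaab: ∅
  cell(0,7) bbabbaab: ∅

S ∉ T[0,7] ⇒ NO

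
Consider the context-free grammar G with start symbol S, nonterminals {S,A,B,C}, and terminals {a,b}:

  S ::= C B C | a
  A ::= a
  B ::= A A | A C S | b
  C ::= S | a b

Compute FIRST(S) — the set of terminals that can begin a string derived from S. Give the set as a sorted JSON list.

FIRST iteration:
iter 1:
  A via A→a: +{a}
  B via B→A A: +{a}
  B via B→b: +{b}
  C via C→a b: +{a}
  S via S→C B C: +{a}
  FIRST[S]={a}  FIRST[A]={a}  FIRST[B]={a,b}  FIRST[C]={a}
iter 2: (no change)
  FIRST[S]={a}  FIRST[A]={a}  FIRST[B]={a,b}  FIRST[C]={a}

FIRST(S) = ["a"]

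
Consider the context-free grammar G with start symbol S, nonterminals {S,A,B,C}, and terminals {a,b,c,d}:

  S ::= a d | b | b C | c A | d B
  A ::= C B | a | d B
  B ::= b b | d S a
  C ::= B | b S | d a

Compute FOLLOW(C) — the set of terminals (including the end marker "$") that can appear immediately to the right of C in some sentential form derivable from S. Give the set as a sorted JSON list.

Compute FIRST by fixpoint:
pass 1:
  A via A→a: +{a}
  A via A→d B: +{d}
  B via B→b b: +{b}
  B via B→d S a: +{d}
  C via C→B: +{b,d}
  S via S→a d: +{a}
  S via S→b: +{b}
  S via S→c A: +{c}
  S via S→d B: +{d}
  S: {a,b,c,d}  A: {a,d}  B: {b,d}  C: {b,d}
pass 2:
  A via A→C B: +{b}
  S: {a,b,c,d}  A: {a,b,d}  B: {b,d}  C: {b,d}
pass 3: (no change)
  S: {a,b,c,d}  A: {a,b,d}  B: {b,d}  C: {b,d}

FOLLOW iteration:
initialize: $ ∈ FOLLOW(S)
round 1:
  A→C B: FOLLOW(C) ⊇ FIRST(B) = {b,d}; new: +{b,d}
  B→d S a: FOLLOW(S) ⊇ FIRST(a) = {a}; new: +{a}
  C→B: FOLLOW(B) ⊇ FOLLOW(C) ⊇ {b,d}; new: +{b,d}
  C→b S: FOLLOW(S) ⊇ FOLLOW(C) ⊇ {b,d}; new: +{b,d}
  S→b C: FOLLOW(C) ⊇ FOLLOW(S) ⊇ {$,a,b,d}; new: +{$,a}
  S→c A: FOLLOW(A) ⊇ FOLLOW(S) ⊇ {$,a,b,d}; new: +{$,a,b,d}
  S→d B: FOLLOW(B) ⊇ FOLLOW(S) ⊇ {$,a,b,d}; new: +{$,a}
  S: {$,a,b,d}  A: {$,a,b,d}  B: {$,a,b,d}  C: {$,a,b,d}
round 2: (no change)
  S: {$,a,b,d}  A: {$,a,b,d}  B: {$,a,b,d}  C: {$,a,b,d}

FOLLOW(C) = ["$", "a", "b", "d"]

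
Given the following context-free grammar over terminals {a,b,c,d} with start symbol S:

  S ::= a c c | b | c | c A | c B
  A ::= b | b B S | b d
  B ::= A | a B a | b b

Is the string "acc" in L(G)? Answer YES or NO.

CNF form of G:
  S -> T2 X7 | T3 A | T3 B | b | c
  A -> T0 T1 | T0 X4 | b
  B -> T0 T0 | T0 T1 | T0 X6 | T2 X5 | b
  T0 -> b
  T1 -> d
  T2 -> a
  T3 -> c
  X4 -> B S
  X5 -> B T2
  X6 -> B S
  X7 -> T3 T3

CYK table (by increasing span):
  cell(0,0) a: {T2}  orig:{}
  cell(1,1) c: {S,T3}  orig:{S}
  cell(2,2) c: {S,T3}  orig:{S}
  cell(0,1) ac: ∅
  cell(1,2) cc: {X7}  orig:{}
  cell(0,2) acc: {S}

S ∈ T[0,2] ⇒ YES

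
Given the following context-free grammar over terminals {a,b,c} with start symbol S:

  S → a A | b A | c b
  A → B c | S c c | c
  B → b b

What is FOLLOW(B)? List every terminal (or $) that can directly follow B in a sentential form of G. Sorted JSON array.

Compute FIRST by fixpoint:
iter 1:
  A via A→c: +{c}
  B via B→b b: +{b}
  S via S→a A: +{a}
  S via S→b A: +{b}
  S via S→c b: +{c}
  FIRST(S)={a,b,c}  FIRST(A)={c}  FIRST(B)={b}
iter 2:
  A via A→B c: +{b}
  A via A→S c c: +{a}
  FIRST(S)={a,b,c}  FIRST(A)={a,b,c}  FIRST(B)={b}
iter 3: done
  FIRST(S)={a,b,c}  FIRST(A)={a,b,c}  FIRST(B)={b}

FOLLOW iteration:
initialize: $ ∈ FOLLOW(S)
[1]
  A→B c: FOLLOW(B) ⊇ FIRST(c) = {c}; new: +{c}
  A→S c c: FOLLOW(S) ⊇ FIRST(c) = {c}; new: +{c}
  S→a A: FOLLOW(A) ⊇ FOLLOW(S) ⊇ {$,c}; new: +{$,c}
  FOLLOW[S]={$,c}  FOLLOW[A]={$,c}  FOLLOW[B]={c}
[2] (stable)
  FOLLOW[S]={$,c}  FOLLOW[A]={$,c}  FOLLOW[B]={c}

FOLLOW(B) = ["c"]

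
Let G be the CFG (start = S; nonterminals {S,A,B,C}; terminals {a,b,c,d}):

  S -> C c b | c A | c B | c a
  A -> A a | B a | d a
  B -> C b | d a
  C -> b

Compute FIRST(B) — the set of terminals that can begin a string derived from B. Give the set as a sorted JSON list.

FIRST sets, iterate to fixpoint:
[1]
  A via A→d a: +{d}
  B via B→d a: +{d}
  C via C→b: +{b}
  S via S→C c b: +{b}
  S via S→c A: +{c}
  FIRST[S]={b,c}  FIRST[A]={d}  FIRST[B]={d}  FIRST[C]={b}
[2]
  B via B→C b: +{b}
  FIRST[S]={b,c}  FIRST[A]={d}  FIRST[B]={b,d}  FIRST[C]={b}
[3]
  A via A→B a: +{b}
  FIRST[S]={b,c}  FIRST[A]={b,d}  FIRST[B]={b,d}  FIRST[C]={b}
[4] (no change)
  FIRST[S]={b,c}  FIRST[A]={b,d}  FIRST[B]={b,d}  FIRST[C]={b}

FIRST(B) = ["b", "d"]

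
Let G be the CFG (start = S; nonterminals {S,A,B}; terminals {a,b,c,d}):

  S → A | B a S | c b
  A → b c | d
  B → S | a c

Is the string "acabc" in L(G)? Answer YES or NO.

CNF form of G:
  S -> B X4 | T0 T1 | T1 T0 | d
  A -> T0 T1 | d
  B -> B X3 | T0 T1 | T1 T0 | T2 T1 | d
  T0 -> b
  T1 -> c
  T2 -> a
  X3 -> T2 S
  X4 -> T2 S

Fill CYK table bottom-up:
  T[0,0] 'a' = {T2}  orig:{}
  T[1,1] 'c' = {T1}  orig:{}
  T[2,2] 'a' = {T2}  orig:{}
  T[3,3] 'b' = {T0}  orig:{}
  T[4,4] 'c' = {T1}  orig:{}
  T[0,1] 'ac' = {B}
  T[1,2] 'ca' = ∅
  T[2,3] 'ab' = ∅
  T[3,4] 'bc' = {A,B,S}
  T[0,2] 'aca' = ∅
  T[1,3] 'cab' = ∅
  T[2,4] 'abc' = {X3,X4}  orig:{}
  T[0,3] 'acab' = ∅
  T[1,4] 'cabc' = ∅
  T[0,4] 'acabc' = {B,S}

S ∈ T[0,4] ⇒ YES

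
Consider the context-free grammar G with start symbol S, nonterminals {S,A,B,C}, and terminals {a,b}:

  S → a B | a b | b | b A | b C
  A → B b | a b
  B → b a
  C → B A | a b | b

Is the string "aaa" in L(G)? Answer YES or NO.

CNF form of G:
  S -> T0 A | T0 C | T1 B | T1 T0 | b
  A -> B T0 | T1 T0
  B -> T0 T1
  C -> B A | T1 T0 | b
  T0 -> b
  T1 -> a

Fill CYK table bottom-up:
  [0..0]={T1}  "a"  orig:{}
  [1..1]={T1}  "a"  orig:{}
  [2..2]={T1}  "a"  orig:{}
  [0..1]=∅  "aa"
  [1..2]=∅  "aa"
  [0..2]=∅  "aaa"

S ∉ T[0,2] ⇒ NO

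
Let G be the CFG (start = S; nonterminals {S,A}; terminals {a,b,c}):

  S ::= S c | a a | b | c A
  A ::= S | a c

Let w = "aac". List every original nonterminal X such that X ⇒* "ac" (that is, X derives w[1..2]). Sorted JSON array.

CNF form of G:
  S -> S T0 | T0 A | T1 T1 | b
  A -> S T0 | T0 A | T1 T0 | T1 T1 | b
  T0 -> c
  T1 -> a

CYK table (by increasing span) (cells [i..j] with 1 ≤ i ≤ j ≤ 2 only):
  [1..1]={T1}  "a"  orig:{}
  [2..2]={T0}  "c"  orig:{}
  [1..2]={A}  "ac"

Original NTs in T[1,2] deriving "ac": ["A"]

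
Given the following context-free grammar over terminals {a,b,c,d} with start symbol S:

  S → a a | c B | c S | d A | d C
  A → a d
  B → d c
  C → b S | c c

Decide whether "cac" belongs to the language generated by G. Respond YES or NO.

CNF form of G:
  S -> T0 T0 | T1 A | T1 C | T2 B | T2 S
  A -> T0 T1
  B -> T1 T2
  C -> T2 T2 | T3 S
  T0 -> a
  T1 -> d
  T2 -> c
  T3 -> b

Fill CYK table bottom-up:
  [0..0]={T2}  "c"  orig:{}
  [1..1]={T0}  "a"  orig:{}
  [2..2]={T2}  "c"  orig:{}
  [0..1]=∅  "ca"
  [1..2]=∅  "ac"
  [0..2]=∅  "cac"

S ∉ T[0,2] ⇒ NO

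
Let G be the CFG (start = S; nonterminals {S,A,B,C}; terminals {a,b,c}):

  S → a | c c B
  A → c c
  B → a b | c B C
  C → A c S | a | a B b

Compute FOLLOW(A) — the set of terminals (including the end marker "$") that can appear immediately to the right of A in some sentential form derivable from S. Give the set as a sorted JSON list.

FIRST iteration:
pass 1:
  A via A→c c: +{c}
  B via B→a b: +{a}
  B via B→c B C: +{c}
  C via C→A c S: +{c}
  C via C→a: +{a}
  S via S→a: +{a}
  S via S→c c B: +{c}
  FIRST(S)={a,c}  FIRST(A)={c}  FIRST(B)={a,c}  FIRST(C)={a,c}
pass 2: (stable)
  FIRST(S)={a,c}  FIRST(A)={c}  FIRST(B)={a,c}  FIRST(C)={a,c}

Compute FOLLOW by fixpoint:
seed FOLLOW(S) with $
pass 1:
  B→c B C: FOLLOW(B) ⊇ FIRST(C) = {a,c}; new: +{a,c}
  B→c B C: FOLLOW(C) ⊇ FOLLOW(B) ⊇ {a,c}; new: +{a,c}
  C→A c S: FOLLOW(A) ⊇ FIRST(c) = {c}; new: +{c}
  C→A c S: FOLLOW(S) ⊇ FOLLOW(C) ⊇ {a,c}; new: +{a,c}
  C→a B b: FOLLOW(B) ⊇ FIRST(b) = {b}; new: +{b}
  S→c c B: FOLLOW(B) ⊇ FOLLOW(S) ⊇ {$,a,c}; new: +{$}
  FOLLOW[S]={$,a,c}  FOLLOW[A]={c}  FOLLOW[B]={$,a,b,c}  FOLLOW[C]={a,c}
pass 2:
  B→c B C: FOLLOW(C) ⊇ FOLLOW(B) ⊇ {$,a,b,c}; new: +{$,b}
  C→A c S: FOLLOW(S) ⊇ FOLLOW(C) ⊇ {$,a,b,c}; new: +{b}
  FOLLOW[S]={$,a,b,c}  FOLLOW[A]={c}  FOLLOW[B]={$,a,b,c}  FOLLOW[C]={$,a,b,c}
pass 3: — fixpoint
  FOLLOW[S]={$,a,b,c}  FOLLOW[A]={c}  FOLLOW[B]={$,a,b,c}  FOLLOW[C]={$,a,b,c}

FOLLOW(A) = ["c"]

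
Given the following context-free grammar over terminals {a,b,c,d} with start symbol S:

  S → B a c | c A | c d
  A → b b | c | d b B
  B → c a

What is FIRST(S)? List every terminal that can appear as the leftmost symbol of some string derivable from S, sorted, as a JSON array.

FIRST iteration:
pass 1:
  A via A→b b: +{b}
  A via A→c: +{c}
  A via A→d b B: +{d}
  B via B→c a: +{c}
  S via S→B a c: +{c}
  FIRST[S]={c}  FIRST[A]={b,c,d}  FIRST[B]={c}
pass 2: done
  FIRST[S]={c}  FIRST[A]={b,c,d}  FIRST[B]={c}

FIRST(S) = ["c"]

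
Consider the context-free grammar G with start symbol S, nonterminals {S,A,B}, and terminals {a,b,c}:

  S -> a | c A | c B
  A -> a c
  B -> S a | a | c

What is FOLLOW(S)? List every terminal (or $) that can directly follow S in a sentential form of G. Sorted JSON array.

FIRST iteration:
pass 1:
  A via A→a c: +{a}
  B via B→a: +{a}
  B via B→c: +{c}
  S via S→a: +{a}
  S via S→c A: +{c}
  S: {a,c}  A: {a}  B: {a,c}
pass 2: — fixpoint
  S: {a,c}  A: {a}  B: {a,c}

FOLLOW iteration:
initialize: $ ∈ FOLLOW(S)
[1]
  B→S a: FOLLOW(S) ⊇ FIRST(a) = {a}; new: +{a}
  S→c A: FOLLOW(A) ⊇ FOLLOW(S) ⊇ {$,a}; new: +{$,a}
  S→c B: FOLLOW(B) ⊇ FOLLOW(S) ⊇ {$,a}; new: +{$,a}
  FOLLOW(S)={$,a}  FOLLOW(A)={$,a}  FOLLOW(B)={$,a}
[2] (stable)
  FOLLOW(S)={$,a}  FOLLOW(A)={$,a}  FOLLOW(B)={$,a}

FOLLOW(S) = ["$", "a"]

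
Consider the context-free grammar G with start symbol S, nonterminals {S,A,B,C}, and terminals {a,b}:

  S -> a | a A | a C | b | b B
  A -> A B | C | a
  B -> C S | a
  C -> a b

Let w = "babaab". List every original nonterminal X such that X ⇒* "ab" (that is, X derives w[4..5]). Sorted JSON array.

CNF form of G:
  S -> T0 A | T0 C | T1 B | a | b
  A -> A B | T0 T1 | a
  B -> C S | a
  C -> T0 T1
  T0 -> a
  T1 -> b

CYK table (by increasing span) — only the sub-triangle for w[4..5]:
  T[4,4] 'a' = {A,B,S,T0}  orig:{A,B,S}
  T[5,5] 'b' = {S,T1}  orig:{S}
  T[4,5] 'ab' = {A,C}

Original NTs in T[4,5] deriving "ab": ["A", "C"]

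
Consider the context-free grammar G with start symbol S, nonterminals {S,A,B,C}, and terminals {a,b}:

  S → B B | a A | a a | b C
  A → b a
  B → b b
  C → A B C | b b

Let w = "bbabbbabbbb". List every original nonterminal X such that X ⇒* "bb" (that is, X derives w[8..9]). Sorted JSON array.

Convert to CNF:
  S -> B B | T0 C | T1 A | T1 T1
  A -> T0 T1
  B -> T0 T0
  C -> A X2 | T0 T0
  T0 -> b
  T1 -> a
  X2 -> B C

CYK table (by increasing span) — only the sub-triangle for w[8..9]:
  cell(8,8) b: {T0}  orig:{}
  cell(9,9) b: {T0}  orig:{}
  cell(8,9) bb: {B,C}

Original NTs in T[8,9] deriving "bb": ["B", "C"]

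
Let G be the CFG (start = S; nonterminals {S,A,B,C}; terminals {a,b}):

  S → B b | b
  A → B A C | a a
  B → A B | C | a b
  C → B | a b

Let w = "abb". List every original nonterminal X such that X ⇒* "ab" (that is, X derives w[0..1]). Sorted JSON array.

CNF form of G:
  S -> B T1 | b
  A -> B X2 | T0 T0
  B -> A B | T0 T1
  C -> A B | T0 T1
  T0 -> a
  T1 -> b
  X2 -> A C

CYK table (by increasing span), restricted to cells inside w[0..1]:
  cell(0,0) a: {T0}  orig:{}
  cell(1,1) b: {S,T1}  orig:{S}
  cell(0,1) ab: {B,C}

Original NTs in T[0,1] deriving "ab": ["B", "C"]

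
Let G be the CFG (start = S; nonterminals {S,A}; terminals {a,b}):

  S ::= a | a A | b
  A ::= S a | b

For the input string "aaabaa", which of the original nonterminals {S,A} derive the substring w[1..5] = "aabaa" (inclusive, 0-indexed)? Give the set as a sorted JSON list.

CNF form of G:
  S -> T0 A | a | b
  A -> S T0 | b
  T0 -> a

CYK fill (cells [i..j] with 1 ≤ i ≤ j ≤ 5 only):
  [1..1]={S,T0}  "a"  orig:{S}
  [2..2]={S,T0}  "a"  orig:{S}
  [3..3]={A,S}  "b"
  [4..4]={S,T0}  "a"  orig:{S}
  [5..5]={S,T0}  "a"  orig:{S}
  [1..2]={A}  "aa"
  [2..3]={S}  "ab"
  [3..4]={A}  "ba"
  [4..5]={A}  "aa"
  [1..3]=∅  "aab"
  [2..4]={A,S}  "aba"
  [3..5]=∅  "baa"
  [1..4]={S}  "aaba"
  [2..5]={A}  "abaa"
  [1..5]={A,S}  "aabaa"

Original NTs in T[1,5] deriving "aabaa": ["A", "S"]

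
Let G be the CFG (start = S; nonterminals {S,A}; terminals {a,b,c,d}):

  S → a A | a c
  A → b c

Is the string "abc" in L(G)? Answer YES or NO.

CNF form of G:
  S -> T2 A | T2 T1
  A -> T0 T1
  T0 -> b
  T1 -> c
  T2 -> a

CYK fill:
  cell(0,0) a: {T2}  orig:{}
  cell(1,1) b: {T0}  orig:{}
  cell(2,2) c: {T1}  orig:{}
  cell(0,1) ab: ∅
  cell(1,2) bc: {A}
  cell(0,2) abc: {S}

S ∈ T[0,2] ⇒ YES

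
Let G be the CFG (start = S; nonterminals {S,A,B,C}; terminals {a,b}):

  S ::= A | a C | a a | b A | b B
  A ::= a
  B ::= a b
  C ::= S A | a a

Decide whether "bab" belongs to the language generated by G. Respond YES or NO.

Convert to CNF:
  S -> T0 C | T0 T0 | T1 A | T1 B | a
  A -> a
  B -> T0 T1
  C -> S A | T0 T0
  T0 -> a
  T1 -> b

Fill CYK table bottom-up:
  cell(0,0) b: {T1}  orig:{}
  cell(1,1) a: {A,S,T0}  orig:{A,S}
  cell(2,2) b: {T1}  orig:{}
  cell(0,1) ba: {S}
  cell(1,2) ab: {B}
  cell(0,2) bab: {S}

S ∈ T[0,2] ⇒ YES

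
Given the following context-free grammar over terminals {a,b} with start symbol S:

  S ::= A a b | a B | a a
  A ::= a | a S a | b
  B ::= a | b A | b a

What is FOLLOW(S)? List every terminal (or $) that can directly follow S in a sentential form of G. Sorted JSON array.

Compute FIRST by fixpoint:
pass 1:
  A via A→a: +{a}
  A via A→b: +{b}
  B via B→a: +{a}
  B via B→b A: +{b}
  S via S→A a b: +{a,b}
  S: {a,b}  A: {a,b}  B: {a,b}
pass 2: done
  S: {a,b}  A: {a,b}  B: {a,b}

Compute FOLLOW by fixpoint:
seed FOLLOW(S) with $
pass 1:
  A→a S a: FOLLOW(S) ⊇ FIRST(a) = {a}; new: +{a}
  S→A a b: FOLLOW(A) ⊇ FIRST(a) = {a}; new: +{a}
  S→a B: FOLLOW(B) ⊇ FOLLOW(S) ⊇ {$,a}; new: +{$,a}
  FOLLOW(S)={$,a}  FOLLOW(A)={a}  FOLLOW(B)={$,a}
pass 2:
  B→b A: FOLLOW(A) ⊇ FOLLOW(B) ⊇ {$,a}; new: +{$}
  FOLLOW(S)={$,a}  FOLLOW(A)={$,a}  FOLLOW(B)={$,a}
pass 3: — fixpoint
  FOLLOW(S)={$,a}  FOLLOW(A)={$,a}  FOLLOW(B)={$,a}

FOLLOW(S) = ["$", "a"]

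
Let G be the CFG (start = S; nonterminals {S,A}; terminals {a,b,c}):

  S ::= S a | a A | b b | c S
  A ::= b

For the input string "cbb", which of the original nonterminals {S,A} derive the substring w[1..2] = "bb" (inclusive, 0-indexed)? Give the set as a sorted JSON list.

CNF form of G:
  S -> S T0 | T0 A | T1 T1 | T2 S
  A -> b
  T0 -> a
  T1 -> b
  T2 -> c

CYK fill, restricted to cells inside w[1..2]:
  T[1,1] 'b' = {A,T1}  orig:{A}
  T[2,2] 'b' = {A,T1}  orig:{A}
  T[1,2] 'bb' = {S}

Original NTs in T[1,2] deriving "bb": ["S"]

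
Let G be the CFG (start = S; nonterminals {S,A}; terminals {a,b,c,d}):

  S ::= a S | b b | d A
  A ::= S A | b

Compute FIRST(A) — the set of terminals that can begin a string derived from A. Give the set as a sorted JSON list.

FIRST sets, iterate to fixpoint:
iter 1:
  A via A→b: +{b}
  S via S→a S: +{a}
  S via S→b b: +{b}
  S via S→d A: +{d}
  FIRST[S]={a,b,d}  FIRST[A]={b}
iter 2:
  A via A→S A: +{a,d}
  FIRST[S]={a,b,d}  FIRST[A]={a,b,d}
iter 3: — fixpoint
  FIRST[S]={a,b,d}  FIRST[A]={a,b,d}

FIRST(A) = ["a", "b", "d"]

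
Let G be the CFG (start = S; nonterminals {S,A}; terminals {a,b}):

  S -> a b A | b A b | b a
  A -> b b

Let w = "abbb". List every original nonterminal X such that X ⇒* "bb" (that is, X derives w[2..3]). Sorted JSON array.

Convert to CNF:
  S -> T0 T1 | T0 X3 | T1 X2
  A -> T0 T0
  T0 -> b
  T1 -> a
  X2 -> T0 A
  X3 -> A T0

Fill CYK table bottom-up, restricted to cells inside w[2..3]:
  [2..2]={T0}  "b"  orig:{}
  [3..3]={T0}  "b"  orig:{}
  [2..3]={A}  "bb"

Original NTs in T[2,3] deriving "bb": ["A"]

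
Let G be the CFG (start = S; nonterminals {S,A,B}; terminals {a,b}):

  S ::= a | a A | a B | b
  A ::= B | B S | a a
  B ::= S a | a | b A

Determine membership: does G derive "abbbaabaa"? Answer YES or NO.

CNF form of G:
  S -> T0 A | T0 B | a | b
  A -> B S | S T0 | T0 T0 | T1 A | a
  B -> S T0 | T1 A | a
  T0 -> a
  T1 -> b

Fill CYK table bottom-up:
  T[0,0] 'a' = {A,B,S,T0}  orig:{A,B,S}
  T[1,1] 'b' = {S,T1}  orig:{S}
  T[2,2] 'b' = {S,T1}  orig:{S}
  T[3,3] 'b' = {S,T1}  orig:{S}
  T[4,4] 'a' = {A,B,S,T0}  orig:{A,B,S}
  T[5,5] 'a' = {A,B,S,T0}  orig:{A,B,S}
  T[6,6] 'b' = {S,T1}  orig:{S}
  T[7,7] 'a' = {A,B,S,T0}  orig:{A,B,S}
  T[8,8] 'a' = {A,B,S,T0}  orig:{A,B,S}
  T[0,1] 'ab' = {A}
  T[1,2] 'bb' = ∅
  T[2,3] 'bb' = ∅
  T[3,4] 'ba' = {A,B}
  T[4,5] 'aa' = {A,B,S}
  T[5,6] 'ab' = {A}
  T[6,7] 'ba' = {A,B}
  T[7,8] 'aa' = {A,B,S}
  T[0,2] 'abb' = ∅
  T[1,3] 'bbb' = ∅
  T[2,4] 'bba' = {A,B}
  T[3,5] 'baa' = {A,B}
  T[4,6] 'aab' = {A,S}
  T[5,7] 'aba' = {S}
  T[6,8] 'baa' = {A,B}
  T[0,3] 'abbb' = ∅
  T[1,4] 'bbba' = {A,B}
  T[2,5] 'bbaa' = {A,B}
  T[3,6] 'baab' = {A,B}
  T[4,7] 'aaba' = {A,B}
  T[5,8] 'abaa' = {A,B,S}
  T[0,4] 'abbba' = {S}
  T[1,5] 'bbbaa' = {A,B}
  T[2,6] 'bbaab' = {A,B}
  T[3,7] 'baaba' = {A,B}
  T[4,8] 'aabaa' = {A,S}
  T[0,5] 'abbbaa' = {A,B,S}
  T[1,6] 'bbbaab' = {A,B}
  T[2,7] 'bbaaba' = {A,B}
  T[3,8] 'baabaa' = {A,B}
  T[0,6] 'abbbaab' = {A,S}
  T[1,7] 'bbbaaba' = {A,B}
  T[2,8] 'bbaabaa' = {A,B}
  T[0,7] 'abbbaaba' = {A,B,S}
  T[1,8] 'bbbaabaa' = {A,B}
  T[0,8] 'abbbaabaa' = {A,B,S}

S ∈ T[0,8] ⇒ YES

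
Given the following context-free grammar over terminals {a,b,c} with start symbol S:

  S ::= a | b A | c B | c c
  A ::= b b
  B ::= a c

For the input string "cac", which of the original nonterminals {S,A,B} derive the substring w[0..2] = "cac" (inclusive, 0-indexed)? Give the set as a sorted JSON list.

CNF form of G:
  S -> T0 A | T2 B | T2 T2 | a
  A -> T0 T0
  B -> T1 T2
  T0 -> b
  T1 -> a
  T2 -> c

CYK table (by increasing span) (cells [i..j] with 0 ≤ i ≤ j ≤ 2 only):
  cell(0,0) c: {T2}  orig:{}
  cell(1,1) a: {S,T1}  orig:{S}
  cell(2,2) c: {T2}  orig:{}
  cell(0,1) ca: ∅
  cell(1,2) ac: {B}
  cell(0,2) cac: {S}

Original NTs in T[0,2] deriving "cac": ["S"]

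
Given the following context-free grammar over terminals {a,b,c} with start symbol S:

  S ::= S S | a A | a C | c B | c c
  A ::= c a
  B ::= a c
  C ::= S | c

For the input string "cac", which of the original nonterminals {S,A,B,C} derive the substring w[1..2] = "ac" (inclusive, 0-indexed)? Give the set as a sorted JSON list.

Convert to CNF:
  S -> S S | T0 B | T0 T0 | T1 A | T1 C
  A -> T0 T1
  B -> T1 T0
  C -> S S | T0 B | T0 T0 | T1 A | T1 C | c
  T0 -> c
  T1 -> a

CYK table (by increasing span), restricted to cells inside w[1..2]:
  T[1,1] 'a' = {T1}  orig:{}
  T[2,2] 'c' = {C,T0}  orig:{C}
  T[1,2] 'ac' = {B,C,S}

Original NTs in T[1,2] deriving "ac": ["B", "C", "S"]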